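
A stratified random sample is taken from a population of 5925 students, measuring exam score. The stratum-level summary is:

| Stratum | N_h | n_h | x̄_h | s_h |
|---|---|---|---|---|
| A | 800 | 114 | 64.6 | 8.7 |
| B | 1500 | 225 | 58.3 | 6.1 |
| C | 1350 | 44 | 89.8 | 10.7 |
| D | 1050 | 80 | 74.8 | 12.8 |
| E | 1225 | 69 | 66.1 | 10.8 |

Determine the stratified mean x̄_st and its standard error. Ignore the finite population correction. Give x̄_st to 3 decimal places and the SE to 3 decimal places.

x̄_st ≈ 70.865, SE ≈ 0.543

x̄_st = Σ W_h x̄_h = (800·64.6 + 1500·58.3 + 1350·89.8 + 1050·74.8 + 1225·66.1)/5925 = 70.86456
V̂(x̄_st) = Σ W_h² s_h²/n_h, with W_h = N_h/N and N = 5925:
  stratum A: (800/5925)²·8.7²/114 = 0.0121042
  stratum B: (1500/5925)²·6.1²/225 = 0.0105994
  stratum C: (1350/5925)²·10.7²/44 = 0.135085
  stratum D: (1050/5925)²·12.8²/80 = 0.0643179
  stratum E: (1225/5925)²·10.8²/69 = 0.0722593
V̂(x̄_st) = 0.294365
SE(x̄_st) = √0.294365 = 0.542555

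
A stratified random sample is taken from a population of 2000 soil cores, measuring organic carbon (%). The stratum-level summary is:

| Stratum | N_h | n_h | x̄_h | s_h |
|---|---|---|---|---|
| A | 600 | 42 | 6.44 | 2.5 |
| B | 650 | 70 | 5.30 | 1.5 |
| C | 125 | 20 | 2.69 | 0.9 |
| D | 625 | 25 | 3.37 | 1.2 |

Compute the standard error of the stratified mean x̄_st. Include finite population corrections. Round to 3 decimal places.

SE(x̄_st) ≈ 0.145

V̂(x̄_st) = Σ W_h² (1 − n_h/N_h) s_h²/n_h, with W_h = N_h/N and N = 2000:
  stratum A: (600/2000)²·(1 − 42/600)·2.5²/42 = 0.0124554
  stratum B: (650/2000)²·(1 − 70/650)·1.5²/70 = 0.00302946
  stratum C: (125/2000)²·(1 − 20/125)·0.9²/20 = 0.000132891
  stratum D: (625/2000)²·(1 − 25/625)·1.2²/25 = 0.0054
V̂(x̄_st) = 0.0210177
SE(x̄_st) = √0.0210177 = 0.144975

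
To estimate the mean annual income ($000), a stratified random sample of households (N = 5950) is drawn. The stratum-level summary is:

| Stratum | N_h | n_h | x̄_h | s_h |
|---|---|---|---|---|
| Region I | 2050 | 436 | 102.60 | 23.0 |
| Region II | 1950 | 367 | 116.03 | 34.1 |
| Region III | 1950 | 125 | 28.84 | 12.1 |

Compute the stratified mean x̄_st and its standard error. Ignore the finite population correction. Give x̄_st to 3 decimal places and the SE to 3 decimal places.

x̄_st ≈ 82.828, SE ≈ 0.781

x̄_st = Σ W_h x̄_h = (2050·102.60 + 1950·116.03 + 1950·28.84)/5950 = 82.82798
V̂(x̄_st) = Σ W_h² s_h²/n_h, with W_h = N_h/N and N = 5950:
  stratum Region I: (2050/5950)²·23.0²/436 = 0.144027
  stratum Region II: (1950/5950)²·34.1²/367 = 0.340313
  stratum Region III: (1950/5950)²·12.1²/125 = 0.125804
V̂(x̄_st) = 0.610144
SE(x̄_st) = √0.610144 = 0.781117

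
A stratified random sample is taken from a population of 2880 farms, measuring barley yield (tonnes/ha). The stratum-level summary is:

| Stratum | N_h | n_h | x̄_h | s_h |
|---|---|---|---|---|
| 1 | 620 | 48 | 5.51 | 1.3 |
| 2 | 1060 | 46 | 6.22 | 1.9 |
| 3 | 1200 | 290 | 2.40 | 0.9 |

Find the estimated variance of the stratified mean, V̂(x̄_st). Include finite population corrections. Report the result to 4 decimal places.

V̂(x̄_st) ≈ 0.0120

V̂(x̄_st) = Σ W_h² (1 − n_h/N_h) s_h²/n_h, with W_h = N_h/N and N = 2880:
  stratum 1: (620/2880)²·(1 − 48/620)·1.3²/48 = 0.00150539
  stratum 2: (1060/2880)²·(1 − 46/1060)·1.9²/46 = 0.0101697
  stratum 3: (1200/2880)²·(1 − 290/1200)·0.9²/290 = 0.000367726
V̂(x̄_st) = 0.0120428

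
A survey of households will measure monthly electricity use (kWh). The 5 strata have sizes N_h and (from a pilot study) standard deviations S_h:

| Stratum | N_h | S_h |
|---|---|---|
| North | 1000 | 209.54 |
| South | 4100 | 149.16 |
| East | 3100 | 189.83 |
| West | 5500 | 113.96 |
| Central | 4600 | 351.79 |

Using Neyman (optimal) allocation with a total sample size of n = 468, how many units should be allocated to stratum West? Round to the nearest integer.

80

Neyman allocation: n_h = n · N_h S_h / Σ N_i S_i, with n = 468.
  stratum North: N_h·S_h = 1000·209.54 = 209540.00
  stratum South: N_h·S_h = 4100·149.16 = 611556.00
  stratum East: N_h·S_h = 3100·189.83 = 588473.00
  stratum West: N_h·S_h = 5500·113.96 = 626780.00
  stratum Central: N_h·S_h = 4600·351.79 = 1618234.00
Σ N_h S_h = 3654583.00
n for stratum West = 468·626780.00/3654583.00 = 80.264 → 80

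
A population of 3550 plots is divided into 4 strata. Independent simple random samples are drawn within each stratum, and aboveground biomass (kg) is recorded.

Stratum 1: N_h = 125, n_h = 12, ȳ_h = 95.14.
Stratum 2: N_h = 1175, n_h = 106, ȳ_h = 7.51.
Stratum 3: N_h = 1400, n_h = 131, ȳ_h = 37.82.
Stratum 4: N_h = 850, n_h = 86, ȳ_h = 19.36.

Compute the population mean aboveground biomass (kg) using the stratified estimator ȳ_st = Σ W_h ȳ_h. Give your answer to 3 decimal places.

ȳ_st ≈ 25.386

N = Σ N_h = 3550. Stratum weights W_h = N_h/N.
ȳ_st = (125·95.14 + 1175·7.51 + 1400·37.82 + 850·19.36) / 3550 = 25.38613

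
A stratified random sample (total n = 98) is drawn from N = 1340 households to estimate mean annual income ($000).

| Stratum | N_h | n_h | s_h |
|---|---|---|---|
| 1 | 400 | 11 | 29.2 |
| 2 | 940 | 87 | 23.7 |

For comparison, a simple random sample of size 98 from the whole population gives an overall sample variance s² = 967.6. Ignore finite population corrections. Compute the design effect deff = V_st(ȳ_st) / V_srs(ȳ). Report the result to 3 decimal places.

deff ≈ 1.021

V̂(ȳ_st) = Σ W_h² s_h²/n_h, with W_h = N_h/N and N = 1340:
  stratum 1: (400/1340)²·29.2²/11 = 6.9069
  stratum 2: (940/1340)²·23.7²/87 = 3.17705
V_st = 10.084
V_srs = s²/n = 967.6/98 = 9.87347
deff = V_st / V_srs = 10.084/9.87347 = 1.0213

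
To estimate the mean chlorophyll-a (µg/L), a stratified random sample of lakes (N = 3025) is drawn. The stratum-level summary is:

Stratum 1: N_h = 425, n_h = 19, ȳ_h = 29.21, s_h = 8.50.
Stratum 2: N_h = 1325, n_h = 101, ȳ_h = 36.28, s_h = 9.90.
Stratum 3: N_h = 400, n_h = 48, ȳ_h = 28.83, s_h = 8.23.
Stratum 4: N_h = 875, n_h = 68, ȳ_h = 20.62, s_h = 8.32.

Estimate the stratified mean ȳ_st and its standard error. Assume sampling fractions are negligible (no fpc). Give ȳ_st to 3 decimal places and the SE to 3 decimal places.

ȳ_st = Σ W_h ȳ_h = (425·29.21 + 1325·36.28 + 400·28.83 + 875·20.62)/3025 = 29.77182
V̂(ȳ_st) = Σ W_h² s_h²/n_h, with W_h = N_h/N and N = 3025:
  stratum 1: (425/3025)²·8.50²/19 = 0.0750605
  stratum 2: (1325/3025)²·9.90²/101 = 0.186179
  stratum 3: (400/3025)²·8.23²/48 = 0.0246733
  stratum 4: (875/3025)²·8.32²/68 = 0.0851732
V̂(ȳ_st) = 0.371086
SE(ȳ_st) = √0.371086 = 0.609168

ȳ_st ≈ 29.772, SE ≈ 0.609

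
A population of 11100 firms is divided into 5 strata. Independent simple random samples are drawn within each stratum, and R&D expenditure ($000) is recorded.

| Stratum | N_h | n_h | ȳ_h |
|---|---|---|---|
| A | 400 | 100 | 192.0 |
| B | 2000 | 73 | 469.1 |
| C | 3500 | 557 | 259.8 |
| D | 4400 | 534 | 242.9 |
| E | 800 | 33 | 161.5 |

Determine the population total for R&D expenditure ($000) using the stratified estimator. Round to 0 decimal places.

τ̂_st ≈ 3122260

τ̂_st = Σ N_h ȳ_h = 400·192.0 + 2000·469.1 + 3500·259.8 + 4400·242.9 + 800·161.5 = 3122260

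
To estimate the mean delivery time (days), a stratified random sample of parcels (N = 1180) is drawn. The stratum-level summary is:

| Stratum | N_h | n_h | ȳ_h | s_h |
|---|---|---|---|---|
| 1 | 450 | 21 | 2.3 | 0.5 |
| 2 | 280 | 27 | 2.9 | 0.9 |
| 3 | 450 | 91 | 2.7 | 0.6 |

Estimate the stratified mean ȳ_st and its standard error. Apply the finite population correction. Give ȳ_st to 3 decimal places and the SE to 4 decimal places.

ȳ_st = Σ W_h ȳ_h = (450·2.3 + 280·2.9 + 450·2.7)/1180 = 2.59492
V̂(ȳ_st) = Σ W_h² (1 − n_h/N_h) s_h²/n_h, with W_h = N_h/N and N = 1180:
  stratum 1: (450/1180)²·(1 − 21/450)·0.5²/21 = 0.00165054
  stratum 2: (280/1180)²·(1 − 27/280)·0.9²/27 = 0.00152629
  stratum 3: (450/1180)²·(1 − 91/450)·0.6²/91 = 0.000458991
V̂(ȳ_st) = 0.00363582
SE(ȳ_st) = √0.00363582 = 0.0602977

ȳ_st ≈ 2.595, SE ≈ 0.0603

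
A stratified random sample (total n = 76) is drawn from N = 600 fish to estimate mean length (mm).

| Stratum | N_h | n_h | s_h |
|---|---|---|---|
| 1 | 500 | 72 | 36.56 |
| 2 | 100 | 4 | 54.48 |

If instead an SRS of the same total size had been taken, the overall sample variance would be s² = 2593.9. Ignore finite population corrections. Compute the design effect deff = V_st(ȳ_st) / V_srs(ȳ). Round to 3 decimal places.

deff ≈ 0.982

V̂(ȳ_st) = Σ W_h² s_h²/n_h, with W_h = N_h/N and N = 600:
  stratum 1: (500/600)²·36.56²/72 = 12.8919
  stratum 2: (100/600)²·54.48²/4 = 20.6116
V_st = 33.5035
V_srs = s²/n = 2593.9/76 = 34.1303
deff = V_st / V_srs = 33.5035/34.1303 = 0.9816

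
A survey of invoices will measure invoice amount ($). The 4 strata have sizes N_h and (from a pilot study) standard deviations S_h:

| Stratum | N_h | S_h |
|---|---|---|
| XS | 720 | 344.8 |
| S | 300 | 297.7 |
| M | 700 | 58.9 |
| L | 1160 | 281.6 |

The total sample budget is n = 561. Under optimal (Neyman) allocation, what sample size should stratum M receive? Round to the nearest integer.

Neyman allocation: n_h = n · N_h S_h / Σ N_i S_i, with n = 561.
  stratum XS: N_h·S_h = 720·344.8 = 248256.00
  stratum S: N_h·S_h = 300·297.7 = 89310.00
  stratum M: N_h·S_h = 700·58.9 = 41230.00
  stratum L: N_h·S_h = 1160·281.6 = 326656.00
Σ N_h S_h = 705452.00
n for stratum M = 561·41230.00/705452.00 = 32.788 → 33

33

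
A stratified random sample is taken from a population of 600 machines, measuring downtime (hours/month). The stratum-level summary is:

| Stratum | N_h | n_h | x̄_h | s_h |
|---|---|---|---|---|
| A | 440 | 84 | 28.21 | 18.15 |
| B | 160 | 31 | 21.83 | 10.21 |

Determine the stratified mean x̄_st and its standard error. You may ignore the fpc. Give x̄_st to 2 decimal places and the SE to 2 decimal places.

x̄_st = Σ W_h x̄_h = (440·28.21 + 160·21.83)/600 = 26.50867
V̂(x̄_st) = Σ W_h² s_h²/n_h, with W_h = N_h/N and N = 600:
  stratum A: (440/600)²·18.15²/84 = 2.109
  stratum B: (160/600)²·10.21²/31 = 0.239126
V̂(x̄_st) = 2.34813
SE(x̄_st) = √2.34813 = 1.53236

x̄_st ≈ 26.51, SE ≈ 1.53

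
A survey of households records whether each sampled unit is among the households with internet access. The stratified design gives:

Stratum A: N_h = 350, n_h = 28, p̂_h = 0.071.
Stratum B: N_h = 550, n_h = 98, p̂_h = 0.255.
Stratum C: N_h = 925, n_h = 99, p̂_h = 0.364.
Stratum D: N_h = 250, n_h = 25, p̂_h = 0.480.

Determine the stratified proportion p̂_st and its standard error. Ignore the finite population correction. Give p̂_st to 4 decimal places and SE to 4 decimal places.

p̂_st ≈ 0.2997, SE ≈ 0.0288

N = 2075; stratum weights W_h = N_h/N.
p̂_st = Σ W_h p̂_h = (350·0.071 + 550·0.255 + 925·0.364 + 250·0.480)/2075 = 0.29966
V̂(p̂_st) = Σ W_h² p̂_h(1−p̂_h)/(n_h−1):
  stratum A: (350/2075)²·0.071·0.929/27 = 6.95041e-05
  stratum B: (550/2075)²·0.255·0.745/97 = 0.000137599
  stratum C: (925/2075)²·0.364·0.636/98 = 0.00046944
  stratum D: (250/2075)²·0.480·0.520/24 = 0.000150965
V̂(p̂_st) = 0.000827507; SE = √V̂ = 0.0287664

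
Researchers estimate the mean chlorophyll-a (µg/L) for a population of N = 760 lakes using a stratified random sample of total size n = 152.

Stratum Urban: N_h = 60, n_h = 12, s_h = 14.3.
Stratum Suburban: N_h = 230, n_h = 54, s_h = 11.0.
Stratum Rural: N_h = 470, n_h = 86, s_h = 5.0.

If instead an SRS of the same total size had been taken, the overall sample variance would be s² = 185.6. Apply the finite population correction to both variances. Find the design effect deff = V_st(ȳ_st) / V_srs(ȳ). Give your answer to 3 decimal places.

deff ≈ 0.341

V̂(ȳ_st) = Σ W_h² (1 − n_h/N_h) s_h²/n_h, with W_h = N_h/N and N = 760:
  stratum Urban: (60/760)²·(1 − 12/60)·14.3²/12 = 0.0849681
  stratum Suburban: (230/760)²·(1 − 54/230)·11.0²/54 = 0.157038
  stratum Rural: (470/760)²·(1 − 86/470)·5.0²/86 = 0.090833
V_st = 0.332839
V_srs = (1 − 152/760)·185.6/152 = 0.976842
deff = V_st / V_srs = 0.332839/0.976842 = 0.3407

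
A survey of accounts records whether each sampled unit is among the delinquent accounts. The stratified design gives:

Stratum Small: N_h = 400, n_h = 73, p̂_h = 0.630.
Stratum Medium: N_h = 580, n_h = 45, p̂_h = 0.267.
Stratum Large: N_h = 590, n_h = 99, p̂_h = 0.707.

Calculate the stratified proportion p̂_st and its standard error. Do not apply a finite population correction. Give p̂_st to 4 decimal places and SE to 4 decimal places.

p̂_st ≈ 0.5248, SE ≈ 0.0334

N = 1570; stratum weights W_h = N_h/N.
p̂_st = Σ W_h p̂_h = (400·0.630 + 580·0.267 + 590·0.707)/1570 = 0.52483
V̂(p̂_st) = Σ W_h² p̂_h(1−p̂_h)/(n_h−1):
  stratum Small: (400/1570)²·0.630·0.370/72 = 0.000210151
  stratum Medium: (580/1570)²·0.267·0.733/44 = 0.000607043
  stratum Large: (590/1570)²·0.707·0.293/98 = 0.000298515
V̂(p̂_st) = 0.00111571; SE = √V̂ = 0.0334022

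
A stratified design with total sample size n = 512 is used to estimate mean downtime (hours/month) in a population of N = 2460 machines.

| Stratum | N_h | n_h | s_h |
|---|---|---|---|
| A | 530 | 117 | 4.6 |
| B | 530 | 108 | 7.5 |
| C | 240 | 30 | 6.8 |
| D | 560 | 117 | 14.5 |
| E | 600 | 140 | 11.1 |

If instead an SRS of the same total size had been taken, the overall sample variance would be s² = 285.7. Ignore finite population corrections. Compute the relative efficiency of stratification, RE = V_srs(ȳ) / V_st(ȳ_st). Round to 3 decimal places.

RE ≈ 2.895

V̂(ȳ_st) = Σ W_h² s_h²/n_h, with W_h = N_h/N and N = 2460:
  stratum A: (530/2460)²·4.6²/117 = 0.00839482
  stratum B: (530/2460)²·7.5²/108 = 0.0241758
  stratum C: (240/2460)²·6.8²/30 = 0.0146706
  stratum D: (560/2460)²·14.5²/117 = 0.0931228
  stratum E: (600/2460)²·11.1²/140 = 0.052354
V_st = 0.192718
V_srs = s²/n = 285.7/512 = 0.558008
Relative efficiency = V_srs / V_st = 0.558008/0.192718 = 2.8955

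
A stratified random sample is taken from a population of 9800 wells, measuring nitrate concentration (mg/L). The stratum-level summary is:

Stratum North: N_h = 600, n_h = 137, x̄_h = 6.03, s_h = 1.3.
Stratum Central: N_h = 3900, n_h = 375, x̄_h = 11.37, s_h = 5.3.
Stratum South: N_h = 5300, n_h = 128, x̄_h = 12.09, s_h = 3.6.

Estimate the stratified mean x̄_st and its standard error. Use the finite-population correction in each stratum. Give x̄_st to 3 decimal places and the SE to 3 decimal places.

x̄_st ≈ 11.432, SE ≈ 0.199

x̄_st = Σ W_h x̄_h = (600·6.03 + 3900·11.37 + 5300·12.09)/9800 = 11.43245
V̂(x̄_st) = Σ W_h² (1 − n_h/N_h) s_h²/n_h, with W_h = N_h/N and N = 9800:
  stratum North: (600/9800)²·(1 − 137/600)·1.3²/137 = 3.56818e-05
  stratum Central: (3900/9800)²·(1 − 375/3900)·5.3²/375 = 0.0107224
  stratum South: (5300/9800)²·(1 − 128/5300)·3.6²/128 = 0.0288986
V̂(x̄_st) = 0.0396567
SE(x̄_st) = √0.0396567 = 0.19914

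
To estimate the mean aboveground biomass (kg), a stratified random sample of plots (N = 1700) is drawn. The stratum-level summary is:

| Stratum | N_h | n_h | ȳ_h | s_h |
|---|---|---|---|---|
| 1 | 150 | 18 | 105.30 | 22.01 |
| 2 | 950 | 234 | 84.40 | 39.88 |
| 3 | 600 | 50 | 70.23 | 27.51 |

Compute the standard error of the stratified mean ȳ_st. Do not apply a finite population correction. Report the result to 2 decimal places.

V̂(ȳ_st) = Σ W_h² s_h²/n_h, with W_h = N_h/N and N = 1700:
  stratum 1: (150/1700)²·22.01²/18 = 0.209533
  stratum 2: (950/1700)²·39.88²/234 = 2.12248
  stratum 3: (600/1700)²·27.51²/50 = 1.88545
V̂(ȳ_st) = 4.21747
SE(ȳ_st) = √4.21747 = 2.05365

SE(ȳ_st) ≈ 2.05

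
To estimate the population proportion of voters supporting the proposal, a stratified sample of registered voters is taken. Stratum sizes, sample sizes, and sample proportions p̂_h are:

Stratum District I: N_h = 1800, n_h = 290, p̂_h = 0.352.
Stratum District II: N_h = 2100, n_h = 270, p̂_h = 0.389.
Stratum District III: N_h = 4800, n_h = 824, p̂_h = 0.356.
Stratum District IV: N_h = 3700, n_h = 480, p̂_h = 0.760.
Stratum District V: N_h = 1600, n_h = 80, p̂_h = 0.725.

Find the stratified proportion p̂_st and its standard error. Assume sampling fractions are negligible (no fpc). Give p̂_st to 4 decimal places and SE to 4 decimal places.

p̂_st ≈ 0.5094, SE ≈ 0.0112

N = 14000; stratum weights W_h = N_h/N.
p̂_st = Σ W_h p̂_h = (1800·0.352 + 2100·0.389 + 4800·0.356 + 3700·0.760 + 1600·0.725)/14000 = 0.50938
V̂(p̂_st) = Σ W_h² p̂_h(1−p̂_h)/(n_h−1):
  stratum District I: (1800/14000)²·0.352·0.648/289 = 1.30469e-05
  stratum District II: (2100/14000)²·0.389·0.611/269 = 1.98802e-05
  stratum District III: (4800/14000)²·0.356·0.644/823 = 3.27463e-05
  stratum District IV: (3700/14000)²·0.760·0.240/479 = 2.65972e-05
  stratum District V: (1600/14000)²·0.725·0.275/79 = 3.29631e-05
V̂(p̂_st) = 0.000125234; SE = √V̂ = 0.0111908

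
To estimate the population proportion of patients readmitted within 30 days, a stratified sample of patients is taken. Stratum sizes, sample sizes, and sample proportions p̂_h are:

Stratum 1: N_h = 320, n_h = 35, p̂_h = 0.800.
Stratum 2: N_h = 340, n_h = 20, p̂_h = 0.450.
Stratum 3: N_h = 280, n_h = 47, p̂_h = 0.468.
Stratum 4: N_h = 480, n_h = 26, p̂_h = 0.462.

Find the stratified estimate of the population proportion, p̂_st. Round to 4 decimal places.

p̂_st ≈ 0.5365

N = 1420; stratum weights W_h = N_h/N.
p̂_st = Σ W_h p̂_h = (320·0.800 + 340·0.450 + 280·0.468 + 480·0.462)/1420 = 0.53648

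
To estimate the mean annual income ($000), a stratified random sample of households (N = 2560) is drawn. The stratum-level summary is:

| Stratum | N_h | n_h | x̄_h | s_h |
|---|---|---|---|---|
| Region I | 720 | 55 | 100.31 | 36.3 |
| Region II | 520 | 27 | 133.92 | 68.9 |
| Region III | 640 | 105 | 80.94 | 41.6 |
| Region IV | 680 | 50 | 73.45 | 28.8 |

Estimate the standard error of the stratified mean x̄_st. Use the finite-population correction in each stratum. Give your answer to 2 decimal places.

V̂(x̄_st) = Σ W_h² (1 − n_h/N_h) s_h²/n_h, with W_h = N_h/N and N = 2560:
  stratum Region I: (720/2560)²·(1 − 55/720)·36.3²/55 = 1.75035
  stratum Region II: (520/2560)²·(1 − 27/520)·68.9²/27 = 6.87773
  stratum Region III: (640/2560)²·(1 − 105/640)·41.6²/105 = 0.861095
  stratum Region IV: (680/2560)²·(1 − 50/680)·28.8²/50 = 1.08439
V̂(x̄_st) = 10.5736
SE(x̄_st) = √10.5736 = 3.2517

SE(x̄_st) ≈ 3.25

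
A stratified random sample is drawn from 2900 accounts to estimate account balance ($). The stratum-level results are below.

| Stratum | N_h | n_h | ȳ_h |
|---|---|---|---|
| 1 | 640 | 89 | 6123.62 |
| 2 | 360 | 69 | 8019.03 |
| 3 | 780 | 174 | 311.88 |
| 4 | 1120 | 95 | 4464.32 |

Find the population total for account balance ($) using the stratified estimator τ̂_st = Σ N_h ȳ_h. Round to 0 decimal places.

τ̂_st = Σ N_h ȳ_h = 640·6123.62 + 360·8019.03 + 780·311.88 + 1120·4464.32 = 12049272

τ̂_st ≈ 12049272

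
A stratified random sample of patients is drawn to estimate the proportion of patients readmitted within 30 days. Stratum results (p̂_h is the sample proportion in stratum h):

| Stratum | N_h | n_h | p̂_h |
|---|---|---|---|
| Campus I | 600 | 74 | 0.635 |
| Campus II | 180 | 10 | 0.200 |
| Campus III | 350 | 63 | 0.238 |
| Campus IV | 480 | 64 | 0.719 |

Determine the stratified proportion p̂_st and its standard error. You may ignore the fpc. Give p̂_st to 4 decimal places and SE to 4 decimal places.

p̂_st ≈ 0.5251, SE ≈ 0.0330

N = 1610; stratum weights W_h = N_h/N.
p̂_st = Σ W_h p̂_h = (600·0.635 + 180·0.200 + 350·0.238 + 480·0.719)/1610 = 0.52511
V̂(p̂_st) = Σ W_h² p̂_h(1−p̂_h)/(n_h−1):
  stratum Campus I: (600/1610)²·0.635·0.365/73 = 0.000440955
  stratum Campus II: (180/1610)²·0.200·0.800/9 = 0.000222214
  stratum Campus III: (350/1610)²·0.238·0.762/62 = 0.000138237
  stratum Campus IV: (480/1610)²·0.719·0.281/63 = 0.000285053
V̂(p̂_st) = 0.00108646; SE = √V̂ = 0.0329615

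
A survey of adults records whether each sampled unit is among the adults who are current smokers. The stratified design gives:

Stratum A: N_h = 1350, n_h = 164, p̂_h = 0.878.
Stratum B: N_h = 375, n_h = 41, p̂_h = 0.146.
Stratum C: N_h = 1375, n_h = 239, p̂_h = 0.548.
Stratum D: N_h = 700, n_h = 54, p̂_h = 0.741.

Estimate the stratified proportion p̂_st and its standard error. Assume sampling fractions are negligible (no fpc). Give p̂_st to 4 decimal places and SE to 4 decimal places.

N = 3800; stratum weights W_h = N_h/N.
p̂_st = Σ W_h p̂_h = (1350·0.878 + 375·0.146 + 1375·0.548 + 700·0.741)/3800 = 0.66112
V̂(p̂_st) = Σ W_h² p̂_h(1−p̂_h)/(n_h−1):
  stratum A: (1350/3800)²·0.878·0.122/163 = 8.29406e-05
  stratum B: (375/3800)²·0.146·0.854/40 = 3.03561e-05
  stratum C: (1375/3800)²·0.548·0.452/238 = 0.000136264
  stratum D: (700/3800)²·0.741·0.259/53 = 0.000122877
V̂(p̂_st) = 0.000372438; SE = √V̂ = 0.0192986

p̂_st ≈ 0.6611, SE ≈ 0.0193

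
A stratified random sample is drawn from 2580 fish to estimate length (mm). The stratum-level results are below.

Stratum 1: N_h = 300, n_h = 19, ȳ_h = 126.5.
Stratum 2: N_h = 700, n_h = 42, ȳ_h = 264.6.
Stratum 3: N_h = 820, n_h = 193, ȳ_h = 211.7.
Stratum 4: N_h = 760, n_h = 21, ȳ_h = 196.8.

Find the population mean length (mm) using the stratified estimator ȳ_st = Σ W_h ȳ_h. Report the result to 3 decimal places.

ȳ_st ≈ 211.757

N = Σ N_h = 2580. Stratum weights W_h = N_h/N.
ȳ_st = (300·126.5 + 700·264.6 + 820·211.7 + 760·196.8) / 2580 = 211.75659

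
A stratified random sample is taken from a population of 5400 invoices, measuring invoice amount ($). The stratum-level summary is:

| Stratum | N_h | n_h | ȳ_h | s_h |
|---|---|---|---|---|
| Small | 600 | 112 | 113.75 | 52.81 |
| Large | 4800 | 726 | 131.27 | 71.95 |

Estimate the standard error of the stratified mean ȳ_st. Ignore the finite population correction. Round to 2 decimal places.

SE(ȳ_st) ≈ 2.44

V̂(ȳ_st) = Σ W_h² s_h²/n_h, with W_h = N_h/N and N = 5400:
  stratum Small: (600/5400)²·52.81²/112 = 0.307418
  stratum Large: (4800/5400)²·71.95²/726 = 5.63404
V̂(ȳ_st) = 5.94146
SE(ȳ_st) = √5.94146 = 2.43751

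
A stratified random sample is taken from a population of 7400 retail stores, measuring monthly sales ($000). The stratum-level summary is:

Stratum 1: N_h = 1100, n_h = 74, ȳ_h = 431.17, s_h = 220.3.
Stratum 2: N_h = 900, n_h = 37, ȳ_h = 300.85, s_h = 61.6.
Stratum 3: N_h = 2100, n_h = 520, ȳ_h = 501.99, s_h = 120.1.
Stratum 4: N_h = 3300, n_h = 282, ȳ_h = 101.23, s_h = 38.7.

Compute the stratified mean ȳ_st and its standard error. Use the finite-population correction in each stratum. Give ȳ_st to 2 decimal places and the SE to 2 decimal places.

ȳ_st ≈ 288.28, SE ≈ 4.20

ȳ_st = Σ W_h ȳ_h = (1100·431.17 + 900·300.85 + 2100·501.99 + 3300·101.23)/7400 = 288.28243
V̂(ȳ_st) = Σ W_h² (1 − n_h/N_h) s_h²/n_h, with W_h = N_h/N and N = 7400:
  stratum 1: (1100/7400)²·(1 − 74/1100)·220.3²/74 = 13.5168
  stratum 2: (900/7400)²·(1 − 37/900)·61.6²/37 = 1.45462
  stratum 3: (2100/7400)²·(1 − 520/2100)·120.1²/520 = 1.68072
  stratum 4: (3300/7400)²·(1 − 282/3300)·38.7²/282 = 0.965923
V̂(ȳ_st) = 17.6181
SE(ȳ_st) = √17.6181 = 4.19739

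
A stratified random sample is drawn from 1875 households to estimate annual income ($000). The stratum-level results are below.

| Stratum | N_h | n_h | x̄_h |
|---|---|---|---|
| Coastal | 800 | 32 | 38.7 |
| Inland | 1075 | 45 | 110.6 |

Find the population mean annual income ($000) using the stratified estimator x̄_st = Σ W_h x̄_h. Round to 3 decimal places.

x̄_st ≈ 79.923

N = Σ N_h = 1875. Stratum weights W_h = N_h/N.
x̄_st = (800·38.7 + 1075·110.6) / 1875 = 79.92267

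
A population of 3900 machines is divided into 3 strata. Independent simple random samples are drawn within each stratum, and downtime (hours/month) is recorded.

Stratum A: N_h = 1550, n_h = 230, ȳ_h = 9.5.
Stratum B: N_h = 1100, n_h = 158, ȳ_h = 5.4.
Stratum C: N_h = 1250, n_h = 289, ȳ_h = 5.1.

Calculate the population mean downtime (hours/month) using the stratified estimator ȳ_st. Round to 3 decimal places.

N = Σ N_h = 3900. Stratum weights W_h = N_h/N.
ȳ_st = (1550·9.5 + 1100·5.4 + 1250·5.1) / 3900 = 6.93333

ȳ_st ≈ 6.933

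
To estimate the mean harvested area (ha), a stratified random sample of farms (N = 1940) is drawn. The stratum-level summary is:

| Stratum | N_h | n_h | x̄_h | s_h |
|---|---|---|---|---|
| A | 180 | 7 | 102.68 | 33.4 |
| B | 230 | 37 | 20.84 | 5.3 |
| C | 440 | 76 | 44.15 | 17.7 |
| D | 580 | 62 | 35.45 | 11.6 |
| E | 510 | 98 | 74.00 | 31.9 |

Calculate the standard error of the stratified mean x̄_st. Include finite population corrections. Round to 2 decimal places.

SE(x̄_st) ≈ 1.50

V̂(x̄_st) = Σ W_h² (1 − n_h/N_h) s_h²/n_h, with W_h = N_h/N and N = 1940:
  stratum A: (180/1940)²·(1 − 7/180)·33.4²/7 = 1.31859
  stratum B: (230/1940)²·(1 − 37/230)·5.3²/37 = 0.0089543
  stratum C: (440/1940)²·(1 − 76/440)·17.7²/76 = 0.175422
  stratum D: (580/1940)²·(1 − 62/580)·11.6²/62 = 0.173252
  stratum E: (510/1940)²·(1 − 98/510)·31.9²/98 = 0.579721
V̂(x̄_st) = 2.25594
SE(x̄_st) = √2.25594 = 1.50198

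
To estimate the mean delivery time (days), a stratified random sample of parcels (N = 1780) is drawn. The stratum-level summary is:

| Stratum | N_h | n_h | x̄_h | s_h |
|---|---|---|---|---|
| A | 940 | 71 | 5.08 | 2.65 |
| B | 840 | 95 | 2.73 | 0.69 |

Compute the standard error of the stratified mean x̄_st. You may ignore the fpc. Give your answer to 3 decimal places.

SE(x̄_st) ≈ 0.169

V̂(x̄_st) = Σ W_h² s_h²/n_h, with W_h = N_h/N and N = 1780:
  stratum A: (940/1780)²·2.65²/71 = 0.0275835
  stratum B: (840/1780)²·0.69²/95 = 0.00111607
V̂(x̄_st) = 0.0286996
SE(x̄_st) = √0.0286996 = 0.169409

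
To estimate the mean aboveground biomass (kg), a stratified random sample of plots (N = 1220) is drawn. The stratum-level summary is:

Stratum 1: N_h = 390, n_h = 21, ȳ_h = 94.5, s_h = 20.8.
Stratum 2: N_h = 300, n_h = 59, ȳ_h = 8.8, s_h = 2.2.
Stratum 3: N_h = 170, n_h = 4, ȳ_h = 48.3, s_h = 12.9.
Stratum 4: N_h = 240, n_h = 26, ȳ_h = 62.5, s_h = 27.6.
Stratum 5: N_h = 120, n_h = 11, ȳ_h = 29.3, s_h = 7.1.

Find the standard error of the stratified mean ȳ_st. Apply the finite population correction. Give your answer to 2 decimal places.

SE(ȳ_st) ≈ 1.96

V̂(ȳ_st) = Σ W_h² (1 − n_h/N_h) s_h²/n_h, with W_h = N_h/N and N = 1220:
  stratum 1: (390/1220)²·(1 − 21/390)·20.8²/21 = 1.99195
  stratum 2: (300/1220)²·(1 − 59/300)·2.2²/59 = 0.00398485
  stratum 3: (170/1220)²·(1 − 4/170)·12.9²/4 = 0.788782
  stratum 4: (240/1220)²·(1 − 26/240)·27.6²/26 = 1.011
  stratum 5: (120/1220)²·(1 − 11/120)·7.1²/11 = 0.0402728
V̂(ȳ_st) = 3.83599
SE(ȳ_st) = √3.83599 = 1.95857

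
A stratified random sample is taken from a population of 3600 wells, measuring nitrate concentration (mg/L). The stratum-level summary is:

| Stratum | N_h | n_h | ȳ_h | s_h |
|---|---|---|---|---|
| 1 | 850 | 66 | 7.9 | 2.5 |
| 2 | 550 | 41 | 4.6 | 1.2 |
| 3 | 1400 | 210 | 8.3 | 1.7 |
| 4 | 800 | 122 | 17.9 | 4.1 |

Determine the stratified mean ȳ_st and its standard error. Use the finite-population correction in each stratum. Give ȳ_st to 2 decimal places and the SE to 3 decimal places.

ȳ_st = Σ W_h ȳ_h = (850·7.9 + 550·4.6 + 1400·8.3 + 800·17.9)/3600 = 9.77361
V̂(ȳ_st) = Σ W_h² (1 − n_h/N_h) s_h²/n_h, with W_h = N_h/N and N = 3600:
  stratum 1: (850/3600)²·(1 − 66/850)·2.5²/66 = 0.00486929
  stratum 2: (550/3600)²·(1 − 41/550)·1.2²/41 = 0.000758672
  stratum 3: (1400/3600)²·(1 − 210/1400)·1.7²/210 = 0.00176908
  stratum 4: (800/3600)²·(1 − 122/800)·4.1²/122 = 0.00576664
V̂(ȳ_st) = 0.0131637
SE(ȳ_st) = √0.0131637 = 0.114733

ȳ_st ≈ 9.77, SE ≈ 0.115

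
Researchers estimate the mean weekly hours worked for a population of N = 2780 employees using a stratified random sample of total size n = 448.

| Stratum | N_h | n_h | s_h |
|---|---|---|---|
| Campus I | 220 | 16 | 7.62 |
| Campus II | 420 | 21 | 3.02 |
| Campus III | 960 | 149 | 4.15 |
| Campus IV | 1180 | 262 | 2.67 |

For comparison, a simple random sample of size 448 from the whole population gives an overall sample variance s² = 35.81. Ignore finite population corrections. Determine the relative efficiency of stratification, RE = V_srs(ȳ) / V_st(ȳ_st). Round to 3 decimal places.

RE ≈ 1.557

V̂(ȳ_st) = Σ W_h² s_h²/n_h, with W_h = N_h/N and N = 2780:
  stratum Campus I: (220/2780)²·7.62²/16 = 0.0227272
  stratum Campus II: (420/2780)²·3.02²/21 = 0.00991297
  stratum Campus III: (960/2780)²·4.15²/149 = 0.0137836
  stratum Campus IV: (1180/2780)²·2.67²/262 = 0.00490225
V_st = 0.051326
V_srs = s²/n = 35.81/448 = 0.079933
Relative efficiency = V_srs / V_st = 0.079933/0.051326 = 1.5574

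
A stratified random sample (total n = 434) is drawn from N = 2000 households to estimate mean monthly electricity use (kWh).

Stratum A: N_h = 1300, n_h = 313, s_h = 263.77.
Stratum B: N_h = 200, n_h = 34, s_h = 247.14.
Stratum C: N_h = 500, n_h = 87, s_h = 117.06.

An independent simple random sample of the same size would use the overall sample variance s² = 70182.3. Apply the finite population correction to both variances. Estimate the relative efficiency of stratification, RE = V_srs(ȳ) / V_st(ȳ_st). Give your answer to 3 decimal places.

RE ≈ 1.342

V̂(ȳ_st) = Σ W_h² (1 − n_h/N_h) s_h²/n_h, with W_h = N_h/N and N = 2000:
  stratum A: (1300/2000)²·(1 − 313/1300)·263.77²/313 = 71.3029
  stratum B: (200/2000)²·(1 − 34/200)·247.14²/34 = 14.9103
  stratum C: (500/2000)²·(1 − 87/500)·117.06²/87 = 8.13126
V_st = 94.3444
V_srs = (1 − 434/2000)·70182.3/434 = 126.619
Relative efficiency = V_srs / V_st = 126.619/94.3444 = 1.3421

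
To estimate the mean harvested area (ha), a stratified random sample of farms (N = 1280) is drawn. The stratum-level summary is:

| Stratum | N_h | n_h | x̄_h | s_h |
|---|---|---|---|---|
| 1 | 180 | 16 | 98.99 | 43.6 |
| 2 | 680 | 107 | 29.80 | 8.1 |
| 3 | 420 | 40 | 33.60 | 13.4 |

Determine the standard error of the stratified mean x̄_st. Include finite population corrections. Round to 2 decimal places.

SE(x̄_st) ≈ 1.65

V̂(x̄_st) = Σ W_h² (1 − n_h/N_h) s_h²/n_h, with W_h = N_h/N and N = 1280:
  stratum 1: (180/1280)²·(1 − 16/180)·43.6²/16 = 2.14067
  stratum 2: (680/1280)²·(1 − 107/680)·8.1²/107 = 0.145824
  stratum 3: (420/1280)²·(1 − 40/420)·13.4²/40 = 0.437283
V̂(x̄_st) = 2.72378
SE(x̄_st) = √2.72378 = 1.65039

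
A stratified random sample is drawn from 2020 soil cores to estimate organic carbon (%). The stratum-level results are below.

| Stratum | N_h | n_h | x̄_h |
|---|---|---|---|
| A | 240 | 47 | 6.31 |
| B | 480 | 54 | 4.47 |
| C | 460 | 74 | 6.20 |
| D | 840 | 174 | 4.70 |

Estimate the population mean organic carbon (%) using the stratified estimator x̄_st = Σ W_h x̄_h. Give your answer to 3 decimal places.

x̄_st ≈ 5.178

N = Σ N_h = 2020. Stratum weights W_h = N_h/N.
x̄_st = (240·6.31 + 480·4.47 + 460·6.20 + 840·4.70) / 2020 = 5.17822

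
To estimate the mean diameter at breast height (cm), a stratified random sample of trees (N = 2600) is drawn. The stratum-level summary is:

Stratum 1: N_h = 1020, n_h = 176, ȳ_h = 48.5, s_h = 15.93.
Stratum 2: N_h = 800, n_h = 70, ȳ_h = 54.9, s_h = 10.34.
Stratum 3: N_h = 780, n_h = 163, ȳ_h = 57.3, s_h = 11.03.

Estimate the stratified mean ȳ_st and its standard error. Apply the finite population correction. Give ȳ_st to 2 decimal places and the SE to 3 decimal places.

ȳ_st = Σ W_h ȳ_h = (1020·48.5 + 800·54.9 + 780·57.3)/2600 = 53.10923
V̂(ȳ_st) = Σ W_h² (1 − n_h/N_h) s_h²/n_h, with W_h = N_h/N and N = 2600:
  stratum 1: (1020/2600)²·(1 − 176/1020)·15.93²/176 = 0.183618
  stratum 2: (800/2600)²·(1 − 70/800)·10.34²/70 = 0.13195
  stratum 3: (780/2600)²·(1 − 163/780)·11.03²/163 = 0.0531369
V̂(ȳ_st) = 0.368705
SE(ȳ_st) = √0.368705 = 0.607211

ȳ_st ≈ 53.11, SE ≈ 0.607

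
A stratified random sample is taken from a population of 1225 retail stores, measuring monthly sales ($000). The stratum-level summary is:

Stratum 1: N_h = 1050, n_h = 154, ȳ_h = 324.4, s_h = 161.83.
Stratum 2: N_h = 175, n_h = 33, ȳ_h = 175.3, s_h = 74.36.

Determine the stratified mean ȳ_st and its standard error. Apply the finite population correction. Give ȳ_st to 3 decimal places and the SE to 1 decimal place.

ȳ_st = Σ W_h ȳ_h = (1050·324.4 + 175·175.3)/1225 = 303.10000
V̂(ȳ_st) = Σ W_h² (1 − n_h/N_h) s_h²/n_h, with W_h = N_h/N and N = 1225:
  stratum 1: (1050/1225)²·(1 − 154/1050)·161.83²/154 = 106.616
  stratum 2: (175/1225)²·(1 − 33/175)·74.36²/33 = 2.77472
V̂(ȳ_st) = 109.391
SE(ȳ_st) = √109.391 = 10.459

ȳ_st ≈ 303.100, SE ≈ 10.5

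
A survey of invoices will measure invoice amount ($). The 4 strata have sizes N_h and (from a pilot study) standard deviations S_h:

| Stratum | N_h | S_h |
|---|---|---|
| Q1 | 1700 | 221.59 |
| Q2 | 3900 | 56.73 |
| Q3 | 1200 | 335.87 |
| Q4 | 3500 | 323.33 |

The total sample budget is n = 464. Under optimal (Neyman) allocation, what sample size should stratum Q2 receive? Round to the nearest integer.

Neyman allocation: n_h = n · N_h S_h / Σ N_i S_i, with n = 464.
  stratum Q1: N_h·S_h = 1700·221.59 = 376703.00
  stratum Q2: N_h·S_h = 3900·56.73 = 221247.00
  stratum Q3: N_h·S_h = 1200·335.87 = 403044.00
  stratum Q4: N_h·S_h = 3500·323.33 = 1131655.00
Σ N_h S_h = 2132649.00
n for stratum Q2 = 464·221247.00/2132649.00 = 48.137 → 48

48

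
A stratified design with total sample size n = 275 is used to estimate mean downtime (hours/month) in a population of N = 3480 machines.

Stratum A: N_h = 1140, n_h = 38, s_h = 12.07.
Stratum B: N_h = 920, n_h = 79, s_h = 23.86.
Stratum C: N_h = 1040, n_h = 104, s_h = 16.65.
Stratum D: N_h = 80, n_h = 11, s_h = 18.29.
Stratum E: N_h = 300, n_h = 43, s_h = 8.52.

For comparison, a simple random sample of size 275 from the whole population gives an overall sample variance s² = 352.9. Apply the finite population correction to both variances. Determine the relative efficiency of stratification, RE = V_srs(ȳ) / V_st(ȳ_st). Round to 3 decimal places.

V̂(ȳ_st) = Σ W_h² (1 − n_h/N_h) s_h²/n_h, with W_h = N_h/N and N = 3480:
  stratum A: (1140/3480)²·(1 − 38/1140)·12.07²/38 = 0.397703
  stratum B: (920/3480)²·(1 − 79/920)·23.86²/79 = 0.460404
  stratum C: (1040/3480)²·(1 − 104/1040)·16.65²/104 = 0.214262
  stratum D: (80/3480)²·(1 − 11/80)·18.29²/11 = 0.0138617
  stratum E: (300/3480)²·(1 − 43/300)·8.52²/43 = 0.0107475
V_st = 1.09698
V_srs = (1 − 275/3480)·352.9/275 = 1.18186
Relative efficiency = V_srs / V_st = 1.18186/1.09698 = 1.0774

RE ≈ 1.077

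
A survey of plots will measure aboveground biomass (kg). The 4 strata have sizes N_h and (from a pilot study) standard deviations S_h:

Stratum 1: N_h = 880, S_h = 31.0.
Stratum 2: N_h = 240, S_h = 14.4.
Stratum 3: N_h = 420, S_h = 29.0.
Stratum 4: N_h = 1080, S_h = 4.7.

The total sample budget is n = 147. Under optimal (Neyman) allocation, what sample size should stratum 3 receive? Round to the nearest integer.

Neyman allocation: n_h = n · N_h S_h / Σ N_i S_i, with n = 147.
  stratum 1: N_h·S_h = 880·31.0 = 27280.00
  stratum 2: N_h·S_h = 240·14.4 = 3456.00
  stratum 3: N_h·S_h = 420·29.0 = 12180.00
  stratum 4: N_h·S_h = 1080·4.7 = 5076.00
Σ N_h S_h = 47992.00
n for stratum 3 = 147·12180.00/47992.00 = 37.307 → 37

37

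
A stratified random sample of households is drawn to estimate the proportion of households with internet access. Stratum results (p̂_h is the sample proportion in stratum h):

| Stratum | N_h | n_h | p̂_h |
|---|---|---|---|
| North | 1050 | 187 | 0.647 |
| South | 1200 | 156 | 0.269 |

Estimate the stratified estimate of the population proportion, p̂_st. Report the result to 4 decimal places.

N = 2250; stratum weights W_h = N_h/N.
p̂_st = Σ W_h p̂_h = (1050·0.647 + 1200·0.269)/2250 = 0.44540

p̂_st ≈ 0.4454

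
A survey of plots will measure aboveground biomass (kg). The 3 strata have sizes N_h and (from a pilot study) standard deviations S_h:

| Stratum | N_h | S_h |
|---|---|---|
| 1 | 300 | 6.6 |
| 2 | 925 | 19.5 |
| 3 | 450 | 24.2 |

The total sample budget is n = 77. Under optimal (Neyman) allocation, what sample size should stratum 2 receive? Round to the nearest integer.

45

Neyman allocation: n_h = n · N_h S_h / Σ N_i S_i, with n = 77.
  stratum 1: N_h·S_h = 300·6.6 = 1980.00
  stratum 2: N_h·S_h = 925·19.5 = 18037.50
  stratum 3: N_h·S_h = 450·24.2 = 10890.00
Σ N_h S_h = 30907.50
n for stratum 2 = 77·18037.50/30907.50 = 44.937 → 45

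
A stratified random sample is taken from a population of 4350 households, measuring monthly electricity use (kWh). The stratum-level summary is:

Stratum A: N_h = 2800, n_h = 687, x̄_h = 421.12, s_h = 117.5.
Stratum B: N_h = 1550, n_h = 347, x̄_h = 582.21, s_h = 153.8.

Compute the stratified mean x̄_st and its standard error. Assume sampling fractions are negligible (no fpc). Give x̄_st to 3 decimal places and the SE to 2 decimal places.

x̄_st = Σ W_h x̄_h = (2800·421.12 + 1550·582.21)/4350 = 478.51989
V̂(x̄_st) = Σ W_h² s_h²/n_h, with W_h = N_h/N and N = 4350:
  stratum A: (2800/4350)²·117.5²/687 = 8.32639
  stratum B: (1550/4350)²·153.8²/347 = 8.65502
V̂(x̄_st) = 16.9814
SE(x̄_st) = √16.9814 = 4.12085

x̄_st ≈ 478.520, SE ≈ 4.12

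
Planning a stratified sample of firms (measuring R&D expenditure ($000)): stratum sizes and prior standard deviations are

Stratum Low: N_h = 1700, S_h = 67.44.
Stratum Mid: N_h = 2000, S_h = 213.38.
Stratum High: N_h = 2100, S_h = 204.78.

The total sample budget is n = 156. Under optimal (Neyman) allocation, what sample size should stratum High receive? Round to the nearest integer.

Neyman allocation: n_h = n · N_h S_h / Σ N_i S_i, with n = 156.
  stratum Low: N_h·S_h = 1700·67.44 = 114648.00
  stratum Mid: N_h·S_h = 2000·213.38 = 426760.00
  stratum High: N_h·S_h = 2100·204.78 = 430038.00
Σ N_h S_h = 971446.00
n for stratum High = 156·430038.00/971446.00 = 69.058 → 69

69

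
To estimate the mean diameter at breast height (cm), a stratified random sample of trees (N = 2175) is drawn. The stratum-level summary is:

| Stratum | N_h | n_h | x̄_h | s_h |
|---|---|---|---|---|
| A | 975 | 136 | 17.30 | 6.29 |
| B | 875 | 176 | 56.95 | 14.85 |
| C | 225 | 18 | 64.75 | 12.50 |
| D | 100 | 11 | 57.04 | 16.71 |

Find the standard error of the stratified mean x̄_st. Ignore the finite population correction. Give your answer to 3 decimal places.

V̂(x̄_st) = Σ W_h² s_h²/n_h, with W_h = N_h/N and N = 2175:
  stratum A: (975/2175)²·6.29²/136 = 0.0584592
  stratum B: (875/2175)²·14.85²/176 = 0.202786
  stratum C: (225/2175)²·12.50²/18 = 0.0928954
  stratum D: (100/2175)²·16.71²/11 = 0.0536589
V̂(x̄_st) = 0.407799
SE(x̄_st) = √0.407799 = 0.638592

SE(x̄_st) ≈ 0.639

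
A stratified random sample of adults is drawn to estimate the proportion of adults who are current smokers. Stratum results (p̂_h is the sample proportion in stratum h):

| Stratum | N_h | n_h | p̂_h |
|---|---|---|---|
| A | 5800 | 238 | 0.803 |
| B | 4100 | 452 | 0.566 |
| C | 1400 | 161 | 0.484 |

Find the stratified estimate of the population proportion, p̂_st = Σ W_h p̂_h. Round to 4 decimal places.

p̂_st ≈ 0.6775

N = 11300; stratum weights W_h = N_h/N.
p̂_st = Σ W_h p̂_h = (5800·0.803 + 4100·0.566 + 1400·0.484)/11300 = 0.67749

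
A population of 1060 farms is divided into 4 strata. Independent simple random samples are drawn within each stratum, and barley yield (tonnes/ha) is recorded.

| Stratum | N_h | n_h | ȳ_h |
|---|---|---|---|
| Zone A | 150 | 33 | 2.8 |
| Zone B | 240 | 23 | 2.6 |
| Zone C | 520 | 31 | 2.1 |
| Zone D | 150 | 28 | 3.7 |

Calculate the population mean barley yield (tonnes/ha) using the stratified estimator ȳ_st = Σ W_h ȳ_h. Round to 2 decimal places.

N = Σ N_h = 1060. Stratum weights W_h = N_h/N.
ȳ_st = (150·2.8 + 240·2.6 + 520·2.1 + 150·3.7) / 1060 = 2.5387

ȳ_st ≈ 2.54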